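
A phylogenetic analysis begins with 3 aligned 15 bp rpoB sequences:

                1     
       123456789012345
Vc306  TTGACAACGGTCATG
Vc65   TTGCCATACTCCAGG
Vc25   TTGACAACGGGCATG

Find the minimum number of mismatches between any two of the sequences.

1

Pairwise Hamming distances:
  Vc306 vs Vc65: 7
  Vc306 vs Vc25: 1
  Vc65 vs Vc25: 7
The smallest is 1, between Vc306 and Vc25.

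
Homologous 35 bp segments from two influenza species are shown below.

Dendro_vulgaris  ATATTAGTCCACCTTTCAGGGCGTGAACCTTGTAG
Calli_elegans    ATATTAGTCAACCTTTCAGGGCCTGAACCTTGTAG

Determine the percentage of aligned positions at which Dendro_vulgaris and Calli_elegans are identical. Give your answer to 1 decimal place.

94.3%

Differing sites — 10:C/A; 23:G/C.
33 of the 35 sites match, so the percent identity is 33/35 × 100 = 94.3%.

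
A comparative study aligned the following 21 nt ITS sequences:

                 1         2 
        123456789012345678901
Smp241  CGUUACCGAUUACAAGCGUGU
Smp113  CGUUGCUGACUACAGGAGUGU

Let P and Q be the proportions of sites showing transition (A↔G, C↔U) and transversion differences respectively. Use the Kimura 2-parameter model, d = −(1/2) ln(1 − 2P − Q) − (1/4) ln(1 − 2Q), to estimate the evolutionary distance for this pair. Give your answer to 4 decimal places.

0.3048

Mismatches occur at site 5 (A/G, transition), site 7 (C/U, transition), site 10 (U/C, transition), site 15 (A/G, transition), site 17 (C/A, transversion).
Of the 5 differences, 4 transitions and 1 transversion over 21 sites: P = 4/21 = 0.190476, Q = 1/21 = 0.047619.
d = −0.5·ln(0.571429) − 0.25·ln(0.904762) = −0.5·(-0.559615) − 0.25·(-0.100083) = 0.3048.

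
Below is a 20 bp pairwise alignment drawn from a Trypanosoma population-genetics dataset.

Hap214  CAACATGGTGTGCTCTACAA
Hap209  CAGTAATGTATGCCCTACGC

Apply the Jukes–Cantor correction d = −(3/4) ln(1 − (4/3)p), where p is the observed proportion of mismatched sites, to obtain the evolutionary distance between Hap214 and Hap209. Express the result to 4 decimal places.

Mismatches occur at site 3 (A/G), site 4 (C/T), site 6 (T/A), site 7 (G/T), site 10 (G/A), site 14 (T/C), site 19 (A/G), site 20 (A/C).
p = 8/20 = 0.400000.
d = −0.75 · ln(1 − (4/3)·0.400000) = −0.75 · ln(0.466667) = −0.75 · (-0.762139) = 0.5716.

0.5716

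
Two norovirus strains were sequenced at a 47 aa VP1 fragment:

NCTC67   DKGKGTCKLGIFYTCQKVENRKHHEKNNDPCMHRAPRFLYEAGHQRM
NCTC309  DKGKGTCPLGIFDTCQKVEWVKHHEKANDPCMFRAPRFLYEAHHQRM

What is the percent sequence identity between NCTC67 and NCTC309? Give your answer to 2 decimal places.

85.11%

The sequences differ at positions 8 (K/P), 13 (Y/D), 20 (N/W), 21 (R/V), 27 (N/A), 33 (H/F), 43 (G/H).
40 of the 47 sites match, so the percent identity is 40/47 × 100 = 85.11%.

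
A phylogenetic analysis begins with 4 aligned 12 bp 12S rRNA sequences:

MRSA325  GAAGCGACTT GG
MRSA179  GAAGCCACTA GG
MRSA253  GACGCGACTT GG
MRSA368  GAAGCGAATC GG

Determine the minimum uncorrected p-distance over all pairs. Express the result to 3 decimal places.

0.083

Pairwise Hamming distances:
  MRSA325 vs MRSA179: 2
  MRSA325 vs MRSA253: 1
  MRSA325 vs MRSA368: 2
  MRSA179 vs MRSA253: 3
  MRSA179 vs MRSA368: 3
  MRSA253 vs MRSA368: 3
The smallest is 1 mismatch, between MRSA325 and MRSA253; p = 1/12 = 0.083.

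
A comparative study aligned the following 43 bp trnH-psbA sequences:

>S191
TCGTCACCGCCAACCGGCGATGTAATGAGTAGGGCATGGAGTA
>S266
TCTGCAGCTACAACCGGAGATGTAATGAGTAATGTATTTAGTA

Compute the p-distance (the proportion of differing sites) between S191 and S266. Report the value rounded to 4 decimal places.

The sequences differ at positions 3 (G/T), 4 (T/G), 7 (C/G), 9 (G/T), 10 (C/A), 18 (C/A), 32 (G/A), 33 (G/T), 35 (C/T), 38 (G/T), 39 (G/T).
There are 11 differences over 43 sites, so p = 11/43 = 0.2558.

0.2558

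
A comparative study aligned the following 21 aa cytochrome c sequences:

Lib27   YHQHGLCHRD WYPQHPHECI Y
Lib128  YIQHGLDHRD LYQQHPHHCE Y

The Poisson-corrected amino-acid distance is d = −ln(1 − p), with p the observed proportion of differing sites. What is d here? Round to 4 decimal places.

Differing sites — 2:H/I; 7:C/D; 11:W/L; 13:P/Q; 18:E/H; 20:I/E.
p = 6/21 = 0.285714.
d = −ln(1 − 0.285714) = −ln(0.714286) = 0.3365.

0.3365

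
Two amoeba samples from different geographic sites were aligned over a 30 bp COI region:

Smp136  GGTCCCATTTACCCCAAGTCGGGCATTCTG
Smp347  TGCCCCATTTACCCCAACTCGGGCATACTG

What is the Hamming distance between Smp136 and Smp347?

4

The sequences differ at positions 1 (G/T), 3 (T/C), 18 (G/C), 27 (T/A).
That gives 4 mismatches out of 30 aligned sites, so the Hamming distance is 4.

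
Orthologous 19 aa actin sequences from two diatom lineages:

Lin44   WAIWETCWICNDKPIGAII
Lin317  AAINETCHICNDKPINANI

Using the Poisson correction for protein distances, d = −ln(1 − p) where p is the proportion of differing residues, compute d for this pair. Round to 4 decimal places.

Differing sites — 1:W/A; 4:W/N; 8:W/H; 16:G/N; 18:I/N.
p = 5/19 = 0.263158.
d = −ln(1 − 0.263158) = −ln(0.736842) = 0.3054.

0.3054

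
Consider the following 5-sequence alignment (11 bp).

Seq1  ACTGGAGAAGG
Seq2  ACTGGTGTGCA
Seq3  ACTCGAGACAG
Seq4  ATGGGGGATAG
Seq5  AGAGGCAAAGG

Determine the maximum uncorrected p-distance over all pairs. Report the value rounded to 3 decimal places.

Pairwise Hamming distances:
  Seq1 vs Seq2: 5
  Seq1 vs Seq3: 3
  Seq1 vs Seq4: 5
  Seq1 vs Seq5: 4
  Seq2 vs Seq3: 6
  Seq2 vs Seq4: 7
  Seq2 vs Seq5: 8
  Seq3 vs Seq4: 5
  Seq3 vs Seq5: 7
  Seq4 vs Seq5: 6
The largest is 8 mismatches, between Seq2 and Seq5; p = 8/11 = 0.727.

0.727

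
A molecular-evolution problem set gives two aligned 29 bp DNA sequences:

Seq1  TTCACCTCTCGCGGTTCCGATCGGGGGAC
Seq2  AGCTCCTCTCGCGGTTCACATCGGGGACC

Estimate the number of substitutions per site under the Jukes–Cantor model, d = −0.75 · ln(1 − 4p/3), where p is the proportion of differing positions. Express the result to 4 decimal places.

Differing sites — 1:T/A; 2:T/G; 4:A/T; 18:C/A; 19:G/C; 27:G/A; 28:A/C.
p = 7/29 = 0.241379.
d = −0.75 · ln(1 − (4/3)·0.241379) = −0.75 · ln(0.678161) = −0.75 · (-0.388371) = 0.2913.

0.2913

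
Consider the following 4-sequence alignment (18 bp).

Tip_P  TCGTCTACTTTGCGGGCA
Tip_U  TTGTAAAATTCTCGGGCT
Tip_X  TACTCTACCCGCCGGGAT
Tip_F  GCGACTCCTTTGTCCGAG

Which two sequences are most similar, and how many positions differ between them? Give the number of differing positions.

Pairwise Hamming distances:
  Tip_P vs Tip_U: 7
  Tip_P vs Tip_X: 8
  Tip_P vs Tip_F: 8
  Tip_U vs Tip_X: 10
  Tip_U vs Tip_F: 14
  Tip_X vs Tip_F: 13
The smallest is 7, between Tip_P and Tip_U.

7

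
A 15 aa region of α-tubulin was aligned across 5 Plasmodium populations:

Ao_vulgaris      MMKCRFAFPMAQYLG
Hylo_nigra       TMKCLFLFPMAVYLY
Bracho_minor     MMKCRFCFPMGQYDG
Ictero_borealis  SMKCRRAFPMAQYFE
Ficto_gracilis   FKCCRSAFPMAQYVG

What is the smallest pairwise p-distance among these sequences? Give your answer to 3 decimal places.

Pairwise Hamming distances:
  Ao_vulgaris vs Hylo_nigra: 5
  Ao_vulgaris vs Bracho_minor: 3
  Ao_vulgaris vs Ictero_borealis: 4
  Ao_vulgaris vs Ficto_gracilis: 5
  Hylo_nigra vs Bracho_minor: 7
  Hylo_nigra vs Ictero_borealis: 7
  Hylo_nigra vs Ficto_gracilis: 9
  Bracho_minor vs Ictero_borealis: 6
  Bracho_minor vs Ficto_gracilis: 7
  Ictero_borealis vs Ficto_gracilis: 6
The smallest is 3 mismatches, between Ao_vulgaris and Bracho_minor; p = 3/15 = 0.200.

0.200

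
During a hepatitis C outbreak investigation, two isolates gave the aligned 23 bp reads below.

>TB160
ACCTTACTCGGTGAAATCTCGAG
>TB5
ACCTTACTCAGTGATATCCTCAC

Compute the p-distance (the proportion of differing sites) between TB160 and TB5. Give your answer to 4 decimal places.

The sequences differ at positions 10 (G/A), 15 (A/T), 19 (T/C), 20 (C/T), 21 (G/C), 23 (G/C).
There are 6 differences over 23 sites, so p = 6/23 = 0.2609.

0.2609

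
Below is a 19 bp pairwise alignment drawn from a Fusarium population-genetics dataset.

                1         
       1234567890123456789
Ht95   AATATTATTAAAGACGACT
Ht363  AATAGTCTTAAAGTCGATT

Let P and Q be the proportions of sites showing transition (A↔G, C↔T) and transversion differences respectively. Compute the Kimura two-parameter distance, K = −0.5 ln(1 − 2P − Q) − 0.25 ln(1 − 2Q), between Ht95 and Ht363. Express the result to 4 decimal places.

Differing sites — 5:T/G (Tv); 7:A/C (Tv); 14:A/T (Tv); 18:C/T (Ti).
Of the 4 differences, 1 transition and 3 transversions over 19 sites: P = 1/19 = 0.052632, Q = 3/19 = 0.157895.
d = −0.5·ln(0.736841) − 0.25·ln(0.684210) = −0.5·(-0.305383) − 0.25·(-0.379490) = 0.2476.

0.2476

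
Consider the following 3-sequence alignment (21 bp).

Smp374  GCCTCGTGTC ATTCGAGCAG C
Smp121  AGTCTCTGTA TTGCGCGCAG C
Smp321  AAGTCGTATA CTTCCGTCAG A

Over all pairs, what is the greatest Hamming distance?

12

Pairwise Hamming distances:
  Smp374 vs Smp121: 10
  Smp374 vs Smp321: 10
  Smp121 vs Smp321: 12
The largest is 12, between Smp121 and Smp321.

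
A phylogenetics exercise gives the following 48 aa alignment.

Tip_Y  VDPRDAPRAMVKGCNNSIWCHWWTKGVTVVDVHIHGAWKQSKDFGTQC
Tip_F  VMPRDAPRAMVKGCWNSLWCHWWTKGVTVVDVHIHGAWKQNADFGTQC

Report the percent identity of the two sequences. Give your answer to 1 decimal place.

The sequences differ at positions 2 (D/M), 15 (N/W), 18 (I/L), 41 (S/N), 42 (K/A).
43 of the 48 sites match, so the percent identity is 43/48 × 100 = 89.6%.

89.6%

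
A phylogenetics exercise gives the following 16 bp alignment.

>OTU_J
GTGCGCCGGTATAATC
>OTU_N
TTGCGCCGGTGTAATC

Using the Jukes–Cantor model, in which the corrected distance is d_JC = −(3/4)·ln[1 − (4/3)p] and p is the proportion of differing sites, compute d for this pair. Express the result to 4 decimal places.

The sequences differ at positions 1 (G/T), 11 (A/G).
p = 2/16 = 0.125000.
d = −0.75 · ln(1 − (4/3)·0.125000) = −0.75 · ln(0.833333) = −0.75 · (-0.182322) = 0.1367.

0.1367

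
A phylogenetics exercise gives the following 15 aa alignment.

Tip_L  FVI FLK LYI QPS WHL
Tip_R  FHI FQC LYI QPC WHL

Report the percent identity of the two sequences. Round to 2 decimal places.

Differing sites — 2:V/H; 5:L/Q; 6:K/C; 12:S/C.
11 of the 15 sites match, so the percent identity is 11/15 × 100 = 73.33%.

73.33%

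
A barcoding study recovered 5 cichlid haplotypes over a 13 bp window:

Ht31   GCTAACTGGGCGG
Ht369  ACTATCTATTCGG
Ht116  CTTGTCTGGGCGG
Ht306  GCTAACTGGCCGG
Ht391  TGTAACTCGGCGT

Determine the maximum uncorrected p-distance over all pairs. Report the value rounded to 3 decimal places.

Pairwise Hamming distances:
  Ht31 vs Ht369: 5
  Ht31 vs Ht116: 4
  Ht31 vs Ht306: 1
  Ht31 vs Ht391: 4
  Ht369 vs Ht116: 6
  Ht369 vs Ht306: 5
  Ht369 vs Ht391: 7
  Ht116 vs Ht306: 5
  Ht116 vs Ht391: 6
  Ht306 vs Ht391: 5
The largest is 7 mismatches, between Ht369 and Ht391; p = 7/13 = 0.538.

0.538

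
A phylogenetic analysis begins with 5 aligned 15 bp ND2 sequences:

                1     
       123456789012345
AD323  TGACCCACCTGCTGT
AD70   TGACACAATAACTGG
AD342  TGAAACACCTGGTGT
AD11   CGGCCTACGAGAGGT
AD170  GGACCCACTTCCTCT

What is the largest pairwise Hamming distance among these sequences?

Pairwise Hamming distances:
  AD323 vs AD70: 6
  AD323 vs AD342: 3
  AD323 vs AD11: 7
  AD323 vs AD170: 4
  AD70 vs AD342: 7
  AD70 vs AD11: 10
  AD70 vs AD170: 7
  AD342 vs AD11: 9
  AD342 vs AD170: 7
  AD11 vs AD170: 9
The largest is 10, between AD70 and AD11.

10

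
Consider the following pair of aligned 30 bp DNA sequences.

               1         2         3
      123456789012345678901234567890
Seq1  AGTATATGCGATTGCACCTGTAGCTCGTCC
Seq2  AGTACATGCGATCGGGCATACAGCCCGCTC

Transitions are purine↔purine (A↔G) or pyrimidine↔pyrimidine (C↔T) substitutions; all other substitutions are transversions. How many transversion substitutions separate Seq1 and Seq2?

The sequences differ at positions 5 (T/C, transition), 13 (T/C, transition), 15 (C/G, transversion), 16 (A/G, transition), 18 (C/A, transversion), 20 (G/A, transition), 21 (T/C, transition), 25 (T/C, transition), 28 (T/C, transition), 29 (C/T, transition).
Of the 10 differences, 8 transitions and 2 transversions, so the answer is 2.

2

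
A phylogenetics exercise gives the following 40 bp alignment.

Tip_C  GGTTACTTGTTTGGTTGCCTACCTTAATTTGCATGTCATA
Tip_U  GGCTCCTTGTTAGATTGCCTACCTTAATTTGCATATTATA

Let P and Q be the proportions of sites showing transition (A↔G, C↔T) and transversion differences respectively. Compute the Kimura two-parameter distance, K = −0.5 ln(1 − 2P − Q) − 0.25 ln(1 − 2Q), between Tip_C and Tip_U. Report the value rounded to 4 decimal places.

Differing sites — 3:T/C (Ti); 5:A/C (Tv); 12:T/A (Tv); 14:G/A (Ti); 35:G/A (Ti); 37:C/T (Ti).
Of the 6 differences, 4 transitions and 2 transversions over 40 sites: P = 4/40 = 0.100000, Q = 2/40 = 0.050000.
d = −0.5·ln(0.750000) − 0.25·ln(0.900000) = −0.5·(-0.287682) − 0.25·(-0.105361) = 0.1702.

0.1702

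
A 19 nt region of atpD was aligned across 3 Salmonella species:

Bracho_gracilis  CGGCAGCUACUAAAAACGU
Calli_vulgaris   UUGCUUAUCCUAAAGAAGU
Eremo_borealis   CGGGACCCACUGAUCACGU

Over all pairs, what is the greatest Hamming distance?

Pairwise Hamming distances:
  Bracho_gracilis vs Calli_vulgaris: 8
  Bracho_gracilis vs Eremo_borealis: 6
  Calli_vulgaris vs Eremo_borealis: 12
The largest is 12, between Calli_vulgaris and Eremo_borealis.

12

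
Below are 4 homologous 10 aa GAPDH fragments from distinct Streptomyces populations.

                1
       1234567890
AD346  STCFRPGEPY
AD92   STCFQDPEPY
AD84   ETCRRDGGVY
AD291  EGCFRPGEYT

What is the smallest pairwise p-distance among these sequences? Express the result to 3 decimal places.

0.300

Pairwise Hamming distances:
  AD346 vs AD92: 3
  AD346 vs AD84: 5
  AD346 vs AD291: 4
  AD92 vs AD84: 6
  AD92 vs AD291: 7
  AD84 vs AD291: 6
The smallest is 3 mismatches, between AD346 and AD92; p = 3/10 = 0.300.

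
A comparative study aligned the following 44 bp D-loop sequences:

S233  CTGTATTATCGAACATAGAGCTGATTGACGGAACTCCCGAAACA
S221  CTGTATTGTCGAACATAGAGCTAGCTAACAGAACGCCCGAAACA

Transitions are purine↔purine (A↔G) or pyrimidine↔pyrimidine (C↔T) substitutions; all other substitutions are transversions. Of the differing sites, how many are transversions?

1

Mismatches occur at site 8 (A/G, transition), site 23 (G/A, transition), site 24 (A/G, transition), site 25 (T/C, transition), site 27 (G/A, transition), site 30 (G/A, transition), site 35 (T/G, transversion).
Of the 7 differences, 6 transitions and 1 transversion, so the answer is 1.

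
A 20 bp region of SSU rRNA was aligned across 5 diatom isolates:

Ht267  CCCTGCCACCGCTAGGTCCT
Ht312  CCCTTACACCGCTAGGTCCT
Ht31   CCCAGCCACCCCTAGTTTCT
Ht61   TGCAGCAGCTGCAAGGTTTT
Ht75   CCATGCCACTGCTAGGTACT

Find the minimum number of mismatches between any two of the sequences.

Pairwise Hamming distances:
  Ht267 vs Ht312: 2
  Ht267 vs Ht31: 4
  Ht267 vs Ht61: 9
  Ht267 vs Ht75: 3
  Ht312 vs Ht31: 6
  Ht312 vs Ht61: 11
  Ht312 vs Ht75: 5
  Ht31 vs Ht61: 9
  Ht31 vs Ht75: 6
  Ht61 vs Ht75: 9
The smallest is 2, between Ht267 and Ht312.

2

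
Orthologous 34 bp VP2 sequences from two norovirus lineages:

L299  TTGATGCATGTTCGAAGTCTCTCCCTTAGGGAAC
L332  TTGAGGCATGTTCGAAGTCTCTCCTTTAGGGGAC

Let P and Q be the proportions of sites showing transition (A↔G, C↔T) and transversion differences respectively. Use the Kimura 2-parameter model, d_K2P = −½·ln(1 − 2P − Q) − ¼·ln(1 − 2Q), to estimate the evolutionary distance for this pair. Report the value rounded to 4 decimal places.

The sequences differ at positions 5 (T/G, transversion), 25 (C/T, transition), 32 (A/G, transition).
Of the 3 differences, 2 transitions and 1 transversion over 34 sites: P = 2/34 = 0.058824, Q = 1/34 = 0.029412.
d = −0.5·ln(0.852940) − 0.25·ln(0.941176) = −0.5·(-0.159066) − 0.25·(-0.060625) = 0.0947.

0.0947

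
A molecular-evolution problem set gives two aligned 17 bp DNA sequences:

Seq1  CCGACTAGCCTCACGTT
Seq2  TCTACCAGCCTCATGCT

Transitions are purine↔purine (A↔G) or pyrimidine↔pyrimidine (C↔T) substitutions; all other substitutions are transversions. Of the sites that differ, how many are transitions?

Mismatches occur at site 1 (C→T, transition), site 3 (G→T, transversion), site 6 (T→C, transition), site 14 (C→T, transition), site 16 (T→C, transition).
Of the 5 differences, 4 transitions and 1 transversion, so the answer is 4.

4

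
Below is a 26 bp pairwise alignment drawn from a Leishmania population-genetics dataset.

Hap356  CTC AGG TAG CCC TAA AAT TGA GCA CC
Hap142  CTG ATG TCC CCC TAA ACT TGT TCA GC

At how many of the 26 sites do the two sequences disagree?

The sequences differ at positions 3 (C/G), 5 (G/T), 8 (A/C), 9 (G/C), 17 (A/C), 21 (A/T), 22 (G/T), 25 (C/G).
That gives 8 mismatches out of 26 aligned sites, so the Hamming distance is 8.

8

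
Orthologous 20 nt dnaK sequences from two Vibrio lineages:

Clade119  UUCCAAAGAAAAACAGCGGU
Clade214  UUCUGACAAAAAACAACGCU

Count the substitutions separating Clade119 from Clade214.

The sequences differ at positions 4 (C/U), 5 (A/G), 7 (A/C), 8 (G/A), 16 (G/A), 19 (G/C).
That gives 6 mismatches out of 20 aligned sites, so the Hamming distance is 6.

6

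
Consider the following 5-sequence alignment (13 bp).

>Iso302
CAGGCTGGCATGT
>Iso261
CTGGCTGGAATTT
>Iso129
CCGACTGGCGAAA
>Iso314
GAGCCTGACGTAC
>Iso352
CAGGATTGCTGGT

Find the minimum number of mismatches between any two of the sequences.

Pairwise Hamming distances:
  Iso302 vs Iso261: 3
  Iso302 vs Iso129: 6
  Iso302 vs Iso314: 6
  Iso302 vs Iso352: 4
  Iso261 vs Iso129: 7
  Iso261 vs Iso314: 8
  Iso261 vs Iso352: 7
  Iso129 vs Iso314: 6
  Iso129 vs Iso352: 8
  Iso314 vs Iso352: 9
The smallest is 3, between Iso302 and Iso261.

3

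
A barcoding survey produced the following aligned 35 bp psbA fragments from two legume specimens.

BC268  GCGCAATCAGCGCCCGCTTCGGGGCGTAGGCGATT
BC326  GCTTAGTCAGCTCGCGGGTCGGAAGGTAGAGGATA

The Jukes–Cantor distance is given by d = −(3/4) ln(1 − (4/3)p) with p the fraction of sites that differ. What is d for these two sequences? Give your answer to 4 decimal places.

The sequences differ at positions 3 (G/T), 4 (C/T), 6 (A/G), 12 (G/T), 14 (C/G), 17 (C/G), 18 (T/G), 23 (G/A), 24 (G/A), 25 (C/G), 30 (G/A), 31 (C/G), 35 (T/A).
p = 13/35 = 0.371429.
d = −0.75 · ln(1 − (4/3)·0.371429) = −0.75 · ln(0.504761) = −0.75 · (-0.683670) = 0.5128.

0.5128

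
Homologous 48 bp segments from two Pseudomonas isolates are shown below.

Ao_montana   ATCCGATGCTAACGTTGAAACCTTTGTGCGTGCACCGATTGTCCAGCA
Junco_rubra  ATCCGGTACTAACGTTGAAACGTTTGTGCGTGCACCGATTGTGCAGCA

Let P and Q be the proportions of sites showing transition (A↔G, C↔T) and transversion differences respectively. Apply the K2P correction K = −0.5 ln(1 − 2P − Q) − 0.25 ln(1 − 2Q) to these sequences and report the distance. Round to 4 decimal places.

Mismatches occur at site 6 (A→G, transition), site 8 (G→A, transition), site 22 (C→G, transversion), site 43 (C→G, transversion).
Of the 4 differences, 2 transitions and 2 transversions over 48 sites: P = 2/48 = 0.041667, Q = 2/48 = 0.041667.
d = −0.5·ln(0.874999) − 0.25·ln(0.916666) = −0.5·(-0.133533) − 0.25·(-0.087012) = 0.0885.

0.0885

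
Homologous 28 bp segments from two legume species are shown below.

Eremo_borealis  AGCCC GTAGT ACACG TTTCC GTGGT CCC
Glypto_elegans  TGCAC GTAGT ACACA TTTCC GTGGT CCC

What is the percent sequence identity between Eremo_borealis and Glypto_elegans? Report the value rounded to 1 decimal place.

Mismatches occur at site 1 (A/T), site 4 (C/A), site 15 (G/A).
25 of the 28 sites match, so the percent identity is 25/28 × 100 = 89.3%.

89.3%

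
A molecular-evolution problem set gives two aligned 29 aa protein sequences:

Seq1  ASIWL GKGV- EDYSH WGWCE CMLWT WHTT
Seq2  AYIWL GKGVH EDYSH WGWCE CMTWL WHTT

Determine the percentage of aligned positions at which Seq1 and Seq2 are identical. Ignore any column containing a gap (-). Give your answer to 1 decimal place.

89.3%

Excluding the 1 gap column leaves 28 comparable sites.
Differing sites — 2:S/Y; 23:L/T; 25:T/L.
25 of the 28 comparable sites match, so the percent identity is 25/28 × 100 = 89.3%.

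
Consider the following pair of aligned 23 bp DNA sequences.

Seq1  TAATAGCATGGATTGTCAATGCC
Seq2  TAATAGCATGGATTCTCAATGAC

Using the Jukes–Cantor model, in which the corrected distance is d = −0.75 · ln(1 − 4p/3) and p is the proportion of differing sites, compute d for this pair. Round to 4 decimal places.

0.0924

Mismatches occur at site 15 (G→C), site 22 (C→A).
p = 2/23 = 0.086957.
d = −0.75 · ln(1 − (4/3)·0.086957) = −0.75 · ln(0.884057) = −0.75 · (-0.123234) = 0.0924.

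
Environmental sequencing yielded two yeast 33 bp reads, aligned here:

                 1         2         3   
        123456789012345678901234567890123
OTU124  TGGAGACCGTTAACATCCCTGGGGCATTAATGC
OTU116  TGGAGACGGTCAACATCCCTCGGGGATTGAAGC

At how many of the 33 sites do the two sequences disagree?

6

Mismatches occur at site 8 (C↔G), site 11 (T↔C), site 21 (G↔C), site 25 (C↔G), site 29 (A↔G), site 31 (T↔A).
That gives 6 mismatches out of 33 aligned sites, so the Hamming distance is 6.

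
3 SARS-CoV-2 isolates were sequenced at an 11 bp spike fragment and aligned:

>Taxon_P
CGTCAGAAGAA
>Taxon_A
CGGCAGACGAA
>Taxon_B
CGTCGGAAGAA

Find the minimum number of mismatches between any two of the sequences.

1

Pairwise Hamming distances:
  Taxon_P vs Taxon_A: 2
  Taxon_P vs Taxon_B: 1
  Taxon_A vs Taxon_B: 3
The smallest is 1, between Taxon_P and Taxon_B.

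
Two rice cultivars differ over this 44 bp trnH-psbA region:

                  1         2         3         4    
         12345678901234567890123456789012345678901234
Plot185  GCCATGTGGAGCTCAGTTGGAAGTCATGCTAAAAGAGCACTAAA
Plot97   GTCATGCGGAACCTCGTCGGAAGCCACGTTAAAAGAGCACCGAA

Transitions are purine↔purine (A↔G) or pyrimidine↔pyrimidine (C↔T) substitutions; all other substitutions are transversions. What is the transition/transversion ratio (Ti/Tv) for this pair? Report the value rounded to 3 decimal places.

The sequences differ at positions 2 (C/T, transition), 7 (T/C, transition), 11 (G/A, transition), 13 (T/C, transition), 14 (C/T, transition), 15 (A/C, transversion), 18 (T/C, transition), 24 (T/C, transition), 27 (T/C, transition), 29 (C/T, transition), 41 (T/C, transition), 42 (A/G, transition).
Of the 12 differences, 11 transitions and 1 transversion, so Ti/Tv = 11/1 = 11.000.

11.000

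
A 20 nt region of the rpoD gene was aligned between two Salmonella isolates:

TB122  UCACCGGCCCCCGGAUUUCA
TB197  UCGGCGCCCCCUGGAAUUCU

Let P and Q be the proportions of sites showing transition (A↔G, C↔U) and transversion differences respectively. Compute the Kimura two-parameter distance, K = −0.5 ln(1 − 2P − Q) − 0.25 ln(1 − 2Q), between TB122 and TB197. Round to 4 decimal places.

0.3831

The sequences differ at positions 3 (A/G, transition), 4 (C/G, transversion), 7 (G/C, transversion), 12 (C/U, transition), 16 (U/A, transversion), 20 (A/U, transversion).
Of the 6 differences, 2 transitions and 4 transversions over 20 sites: P = 2/20 = 0.100000, Q = 4/20 = 0.200000.
d = −0.5·ln(0.600000) − 0.25·ln(0.600000) = −0.5·(-0.510826) − 0.25·(-0.510826) = 0.3831.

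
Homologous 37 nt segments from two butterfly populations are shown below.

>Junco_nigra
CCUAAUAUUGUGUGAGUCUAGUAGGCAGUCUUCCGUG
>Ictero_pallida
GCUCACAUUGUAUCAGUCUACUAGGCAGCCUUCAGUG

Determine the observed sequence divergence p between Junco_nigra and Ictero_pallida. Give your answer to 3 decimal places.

Mismatches occur at site 1 (C→G), site 4 (A→C), site 6 (U→C), site 12 (G→A), site 14 (G→C), site 21 (G→C), site 29 (U→C), site 34 (C→A).
There are 8 differences over 37 sites, so p = 8/37 = 0.216.

0.216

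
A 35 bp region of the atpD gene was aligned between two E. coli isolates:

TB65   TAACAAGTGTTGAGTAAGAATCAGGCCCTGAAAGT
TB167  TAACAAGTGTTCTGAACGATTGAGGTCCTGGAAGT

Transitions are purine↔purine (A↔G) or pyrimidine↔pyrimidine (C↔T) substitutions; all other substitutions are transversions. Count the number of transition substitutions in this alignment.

The sequences differ at positions 12 (G/C, transversion), 13 (A/T, transversion), 15 (T/A, transversion), 17 (A/C, transversion), 20 (A/T, transversion), 22 (C/G, transversion), 26 (C/T, transition), 31 (A/G, transition).
Of the 8 differences, 2 transitions and 6 transversions, so the answer is 2.

2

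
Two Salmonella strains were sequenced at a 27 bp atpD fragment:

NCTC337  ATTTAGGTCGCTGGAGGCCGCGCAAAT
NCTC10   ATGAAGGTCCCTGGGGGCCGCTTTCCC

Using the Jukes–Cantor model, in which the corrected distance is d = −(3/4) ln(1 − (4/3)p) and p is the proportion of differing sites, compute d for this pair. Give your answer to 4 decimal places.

The sequences differ at positions 3 (T/G), 4 (T/A), 10 (G/C), 15 (A/G), 22 (G/T), 23 (C/T), 24 (A/T), 25 (A/C), 26 (A/C), 27 (T/C).
p = 10/27 = 0.370370.
d = −0.75 · ln(1 − (4/3)·0.370370) = −0.75 · ln(0.506173) = −0.75 · (-0.680877) = 0.5107.

0.5107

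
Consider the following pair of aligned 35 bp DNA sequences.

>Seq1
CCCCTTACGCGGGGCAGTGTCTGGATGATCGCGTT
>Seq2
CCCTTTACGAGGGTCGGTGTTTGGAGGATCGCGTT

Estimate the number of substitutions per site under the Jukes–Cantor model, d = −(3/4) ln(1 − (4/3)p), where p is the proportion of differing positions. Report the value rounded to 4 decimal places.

Differing sites — 4:C/T; 10:C/A; 14:G/T; 16:A/G; 21:C/T; 26:T/G.
p = 6/35 = 0.171429.
d = −0.75 · ln(1 − (4/3)·0.171429) = −0.75 · ln(0.771428) = −0.75 · (-0.259512) = 0.1946.

0.1946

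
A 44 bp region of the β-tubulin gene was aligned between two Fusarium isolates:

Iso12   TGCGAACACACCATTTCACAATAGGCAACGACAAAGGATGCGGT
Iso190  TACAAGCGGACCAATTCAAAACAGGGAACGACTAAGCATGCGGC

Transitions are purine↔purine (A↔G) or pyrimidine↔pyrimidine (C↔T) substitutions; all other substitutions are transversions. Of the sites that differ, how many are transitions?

6

Mismatches occur at site 2 (G↔A, transition), site 4 (G↔A, transition), site 6 (A↔G, transition), site 8 (A↔G, transition), site 9 (C↔G, transversion), site 14 (T↔A, transversion), site 19 (C↔A, transversion), site 22 (T↔C, transition), site 26 (C↔G, transversion), site 33 (A↔T, transversion), site 37 (G↔C, transversion), site 44 (T↔C, transition).
Of the 12 differences, 6 transitions and 6 transversions, so the answer is 6.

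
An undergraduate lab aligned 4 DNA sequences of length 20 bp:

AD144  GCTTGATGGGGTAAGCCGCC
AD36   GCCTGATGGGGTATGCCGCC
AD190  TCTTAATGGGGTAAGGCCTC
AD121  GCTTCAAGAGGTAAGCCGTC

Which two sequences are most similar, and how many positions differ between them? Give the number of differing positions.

Pairwise Hamming distances:
  AD144 vs AD36: 2
  AD144 vs AD190: 5
  AD144 vs AD121: 4
  AD36 vs AD190: 7
  AD36 vs AD121: 6
  AD190 vs AD121: 6
The smallest is 2, between AD144 and AD36.

2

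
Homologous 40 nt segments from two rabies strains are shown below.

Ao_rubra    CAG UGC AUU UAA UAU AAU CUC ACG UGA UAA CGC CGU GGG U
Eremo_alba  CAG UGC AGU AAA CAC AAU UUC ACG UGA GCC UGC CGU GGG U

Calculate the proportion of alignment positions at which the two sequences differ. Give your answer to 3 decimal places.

Differing sites — 8:U/G; 10:U/A; 13:U/C; 15:U/C; 19:C/U; 28:U/G; 29:A/C; 30:A/C; 31:C/U.
There are 9 differences over 40 sites, so p = 9/40 = 0.225.

0.225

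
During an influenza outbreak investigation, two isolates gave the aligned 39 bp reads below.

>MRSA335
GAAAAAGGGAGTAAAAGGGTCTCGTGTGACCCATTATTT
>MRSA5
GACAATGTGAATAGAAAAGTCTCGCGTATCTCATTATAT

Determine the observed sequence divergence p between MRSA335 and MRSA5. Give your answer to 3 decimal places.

0.308

Differing sites — 3:A/C; 6:A/T; 8:G/T; 11:G/A; 14:A/G; 17:G/A; 18:G/A; 25:T/C; 28:G/A; 29:A/T; 31:C/T; 38:T/A.
There are 12 differences over 39 sites, so p = 12/39 = 0.308.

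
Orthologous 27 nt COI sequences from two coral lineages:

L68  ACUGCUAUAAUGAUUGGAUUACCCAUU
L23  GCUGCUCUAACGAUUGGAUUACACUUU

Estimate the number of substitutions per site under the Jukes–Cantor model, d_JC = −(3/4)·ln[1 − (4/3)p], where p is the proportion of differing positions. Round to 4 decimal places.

Differing sites — 1:A/G; 7:A/C; 11:U/C; 23:C/A; 25:A/U.
p = 5/27 = 0.185185.
d = −0.75 · ln(1 − (4/3)·0.185185) = −0.75 · ln(0.753087) = −0.75 · (-0.283575) = 0.2127.

0.2127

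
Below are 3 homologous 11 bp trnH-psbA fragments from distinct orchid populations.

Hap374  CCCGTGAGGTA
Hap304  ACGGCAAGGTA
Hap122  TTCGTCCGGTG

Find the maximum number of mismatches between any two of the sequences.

Pairwise Hamming distances:
  Hap374 vs Hap304: 4
  Hap374 vs Hap122: 5
  Hap304 vs Hap122: 7
The largest is 7, between Hap304 and Hap122.

7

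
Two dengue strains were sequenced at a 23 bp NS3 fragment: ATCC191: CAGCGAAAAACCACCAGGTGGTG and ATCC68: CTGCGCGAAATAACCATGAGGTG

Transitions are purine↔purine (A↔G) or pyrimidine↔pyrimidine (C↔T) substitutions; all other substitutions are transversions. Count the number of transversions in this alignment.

5

Mismatches occur at site 2 (A/T, transversion), site 6 (A/C, transversion), site 7 (A/G, transition), site 11 (C/T, transition), site 12 (C/A, transversion), site 17 (G/T, transversion), site 19 (T/A, transversion).
Of the 7 differences, 2 transitions and 5 transversions, so the answer is 5.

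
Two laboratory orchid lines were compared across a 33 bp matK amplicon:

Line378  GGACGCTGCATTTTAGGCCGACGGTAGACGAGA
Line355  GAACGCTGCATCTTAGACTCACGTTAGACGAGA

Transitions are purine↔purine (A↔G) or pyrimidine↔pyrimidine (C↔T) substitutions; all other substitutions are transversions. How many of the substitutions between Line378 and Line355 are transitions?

The sequences differ at positions 2 (G/A, transition), 12 (T/C, transition), 17 (G/A, transition), 19 (C/T, transition), 20 (G/C, transversion), 24 (G/T, transversion).
Of the 6 differences, 4 transitions and 2 transversions, so the answer is 4.

4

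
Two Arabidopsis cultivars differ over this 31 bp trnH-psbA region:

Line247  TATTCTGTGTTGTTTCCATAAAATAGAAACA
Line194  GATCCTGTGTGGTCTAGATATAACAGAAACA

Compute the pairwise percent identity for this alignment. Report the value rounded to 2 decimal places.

74.19%

The sequences differ at positions 1 (T/G), 4 (T/C), 11 (T/G), 14 (T/C), 16 (C/A), 17 (C/G), 21 (A/T), 24 (T/C).
23 of the 31 sites match, so the percent identity is 23/31 × 100 = 74.19%.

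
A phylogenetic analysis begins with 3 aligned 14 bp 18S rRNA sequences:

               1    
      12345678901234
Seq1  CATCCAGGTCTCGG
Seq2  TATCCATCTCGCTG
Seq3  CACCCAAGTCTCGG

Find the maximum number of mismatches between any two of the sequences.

Pairwise Hamming distances:
  Seq1 vs Seq2: 5
  Seq1 vs Seq3: 2
  Seq2 vs Seq3: 6
The largest is 6, between Seq2 and Seq3.

6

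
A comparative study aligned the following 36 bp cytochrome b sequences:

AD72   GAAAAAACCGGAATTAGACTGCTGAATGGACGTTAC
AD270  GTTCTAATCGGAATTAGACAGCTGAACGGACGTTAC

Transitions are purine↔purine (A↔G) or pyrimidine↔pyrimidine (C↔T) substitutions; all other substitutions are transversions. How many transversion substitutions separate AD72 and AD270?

Mismatches occur at site 2 (A↔T, transversion), site 3 (A↔T, transversion), site 4 (A↔C, transversion), site 5 (A↔T, transversion), site 8 (C↔T, transition), site 20 (T↔A, transversion), site 27 (T↔C, transition).
Of the 7 differences, 2 transitions and 5 transversions, so the answer is 5.

5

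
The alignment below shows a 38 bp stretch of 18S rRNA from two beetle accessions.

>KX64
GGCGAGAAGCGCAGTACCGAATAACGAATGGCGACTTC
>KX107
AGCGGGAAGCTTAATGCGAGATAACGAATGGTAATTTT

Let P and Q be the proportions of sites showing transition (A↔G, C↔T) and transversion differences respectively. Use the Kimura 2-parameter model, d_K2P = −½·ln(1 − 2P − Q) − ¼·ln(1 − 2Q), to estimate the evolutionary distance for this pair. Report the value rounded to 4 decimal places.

0.5271

Differing sites — 1:G/A (Ti); 5:A/G (Ti); 11:G/T (Tv); 12:C/T (Ti); 14:G/A (Ti); 16:A/G (Ti); 18:C/G (Tv); 19:G/A (Ti); 20:A/G (Ti); 32:C/T (Ti); 33:G/A (Ti); 35:C/T (Ti); 38:C/T (Ti).
Of the 13 differences, 11 transitions and 2 transversions over 38 sites: P = 11/38 = 0.289474, Q = 2/38 = 0.052632.
d = −0.5·ln(0.368420) − 0.25·ln(0.894736) = −0.5·(-0.998532) − 0.25·(-0.111227) = 0.5271.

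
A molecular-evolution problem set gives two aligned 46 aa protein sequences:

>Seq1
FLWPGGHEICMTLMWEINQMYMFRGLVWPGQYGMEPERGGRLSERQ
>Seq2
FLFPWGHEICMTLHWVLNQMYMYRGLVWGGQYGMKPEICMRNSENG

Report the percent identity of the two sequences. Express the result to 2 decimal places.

The sequences differ at positions 3 (W/F), 5 (G/W), 14 (M/H), 16 (E/V), 17 (I/L), 23 (F/Y), 29 (P/G), 35 (E/K), 38 (R/I), 39 (G/C), 40 (G/M), 42 (L/N), 45 (R/N), 46 (Q/G).
32 of the 46 sites match, so the percent identity is 32/46 × 100 = 69.57%.

69.57%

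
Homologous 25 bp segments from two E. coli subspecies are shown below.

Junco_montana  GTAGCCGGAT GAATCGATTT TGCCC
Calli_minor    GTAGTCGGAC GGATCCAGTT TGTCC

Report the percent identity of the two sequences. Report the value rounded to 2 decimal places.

76.00%

Mismatches occur at site 5 (C↔T), site 10 (T↔C), site 12 (A↔G), site 16 (G↔C), site 18 (T↔G), site 23 (C↔T).
19 of the 25 sites match, so the percent identity is 19/25 × 100 = 76.00%.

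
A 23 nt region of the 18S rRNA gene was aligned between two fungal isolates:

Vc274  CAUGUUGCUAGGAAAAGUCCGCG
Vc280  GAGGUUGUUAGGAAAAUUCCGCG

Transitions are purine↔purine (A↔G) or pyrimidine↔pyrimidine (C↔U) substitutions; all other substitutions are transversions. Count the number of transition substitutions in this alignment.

1

Mismatches occur at site 1 (C↔G, transversion), site 3 (U↔G, transversion), site 8 (C↔U, transition), site 17 (G↔U, transversion).
Of the 4 differences, 1 transition and 3 transversions, so the answer is 1.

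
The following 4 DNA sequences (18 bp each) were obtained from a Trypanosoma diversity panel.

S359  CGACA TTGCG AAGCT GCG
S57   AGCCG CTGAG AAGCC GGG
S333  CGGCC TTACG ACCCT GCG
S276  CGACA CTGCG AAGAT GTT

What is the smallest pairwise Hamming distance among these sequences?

4

Pairwise Hamming distances:
  S359 vs S57: 7
  S359 vs S333: 5
  S359 vs S276: 4
  S57 vs S333: 10
  S57 vs S276: 8
  S333 vs S276: 9
The smallest is 4, between S359 and S276.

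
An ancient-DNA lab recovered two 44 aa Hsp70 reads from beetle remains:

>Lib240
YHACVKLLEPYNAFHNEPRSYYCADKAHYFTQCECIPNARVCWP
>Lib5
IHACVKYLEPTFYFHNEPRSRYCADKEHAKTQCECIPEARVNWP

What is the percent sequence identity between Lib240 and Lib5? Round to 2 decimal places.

The sequences differ at positions 1 (Y/I), 7 (L/Y), 11 (Y/T), 12 (N/F), 13 (A/Y), 21 (Y/R), 27 (A/E), 29 (Y/A), 30 (F/K), 38 (N/E), 42 (C/N).
33 of the 44 sites match, so the percent identity is 33/44 × 100 = 75.00%.

75.00%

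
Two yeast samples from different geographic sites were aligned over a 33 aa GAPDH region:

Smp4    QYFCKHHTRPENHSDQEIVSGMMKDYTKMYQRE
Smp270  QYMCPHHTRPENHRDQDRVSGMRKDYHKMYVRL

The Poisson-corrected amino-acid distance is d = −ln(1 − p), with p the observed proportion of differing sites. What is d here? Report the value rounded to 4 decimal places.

0.3185

Mismatches occur at site 3 (F→M), site 5 (K→P), site 14 (S→R), site 17 (E→D), site 18 (I→R), site 23 (M→R), site 27 (T→H), site 31 (Q→V), site 33 (E→L).
p = 9/33 = 0.272727.
d = −ln(1 − 0.272727) = −ln(0.727273) = 0.3185.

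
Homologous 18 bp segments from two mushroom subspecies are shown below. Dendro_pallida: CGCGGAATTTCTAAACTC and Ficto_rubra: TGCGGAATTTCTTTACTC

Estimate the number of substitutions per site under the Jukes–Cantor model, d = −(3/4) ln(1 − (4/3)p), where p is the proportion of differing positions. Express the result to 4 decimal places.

0.1885

Differing sites — 1:C/T; 13:A/T; 14:A/T.
p = 3/18 = 0.166667.
d = −0.75 · ln(1 − (4/3)·0.166667) = −0.75 · ln(0.777777) = −0.75 · (-0.251315) = 0.1885.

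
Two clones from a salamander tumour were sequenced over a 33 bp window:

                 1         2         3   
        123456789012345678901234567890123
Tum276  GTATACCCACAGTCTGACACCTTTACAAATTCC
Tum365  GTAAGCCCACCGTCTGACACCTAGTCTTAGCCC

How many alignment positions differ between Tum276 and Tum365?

10

The sequences differ at positions 4 (T/A), 5 (A/G), 11 (A/C), 23 (T/A), 24 (T/G), 25 (A/T), 27 (A/T), 28 (A/T), 30 (T/G), 31 (T/C).
That gives 10 mismatches out of 33 aligned sites, so the Hamming distance is 10.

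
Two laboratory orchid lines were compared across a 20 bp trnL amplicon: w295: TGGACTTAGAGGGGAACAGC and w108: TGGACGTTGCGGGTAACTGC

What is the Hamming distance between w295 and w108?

5

The sequences differ at positions 6 (T/G), 8 (A/T), 10 (A/C), 14 (G/T), 18 (A/T).
That gives 5 mismatches out of 20 aligned sites, so the Hamming distance is 5.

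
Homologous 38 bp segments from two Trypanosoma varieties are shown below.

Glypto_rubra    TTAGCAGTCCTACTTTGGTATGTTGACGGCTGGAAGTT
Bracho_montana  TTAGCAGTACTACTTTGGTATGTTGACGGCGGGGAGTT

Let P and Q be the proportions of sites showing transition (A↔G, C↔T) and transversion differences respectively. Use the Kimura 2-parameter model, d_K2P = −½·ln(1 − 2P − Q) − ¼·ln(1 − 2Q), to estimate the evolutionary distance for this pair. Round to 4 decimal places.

0.0834

The sequences differ at positions 9 (C/A, transversion), 31 (T/G, transversion), 34 (A/G, transition).
Of the 3 differences, 1 transition and 2 transversions over 38 sites: P = 1/38 = 0.026316, Q = 2/38 = 0.052632.
d = −0.5·ln(0.894736) − 0.25·ln(0.894736) = −0.5·(-0.111227) − 0.25·(-0.111227) = 0.0834.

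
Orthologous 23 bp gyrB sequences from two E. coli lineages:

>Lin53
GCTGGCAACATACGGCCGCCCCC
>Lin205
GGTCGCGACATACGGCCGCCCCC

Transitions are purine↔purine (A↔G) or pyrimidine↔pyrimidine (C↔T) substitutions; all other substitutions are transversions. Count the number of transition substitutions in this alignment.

1

Mismatches occur at site 2 (C↔G, transversion), site 4 (G↔C, transversion), site 7 (A↔G, transition).
Of the 3 differences, 1 transition and 2 transversions, so the answer is 1.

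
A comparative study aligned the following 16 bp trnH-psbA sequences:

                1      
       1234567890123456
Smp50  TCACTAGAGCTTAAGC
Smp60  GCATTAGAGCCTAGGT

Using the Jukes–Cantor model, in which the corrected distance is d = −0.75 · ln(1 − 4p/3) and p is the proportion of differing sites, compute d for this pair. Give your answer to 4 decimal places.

Differing sites — 1:T/G; 4:C/T; 11:T/C; 14:A/G; 16:C/T.
p = 5/16 = 0.312500.
d = −0.75 · ln(1 − (4/3)·0.312500) = −0.75 · ln(0.583333) = −0.75 · (-0.538997) = 0.4042.

0.4042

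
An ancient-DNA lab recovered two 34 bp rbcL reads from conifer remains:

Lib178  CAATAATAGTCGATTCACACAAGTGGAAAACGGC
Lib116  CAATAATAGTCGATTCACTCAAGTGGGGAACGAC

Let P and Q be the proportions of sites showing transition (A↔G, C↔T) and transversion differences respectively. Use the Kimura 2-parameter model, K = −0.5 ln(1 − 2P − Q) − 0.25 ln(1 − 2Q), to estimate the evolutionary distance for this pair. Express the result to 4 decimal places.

The sequences differ at positions 19 (A/T, transversion), 27 (A/G, transition), 28 (A/G, transition), 33 (G/A, transition).
Of the 4 differences, 3 transitions and 1 transversion over 34 sites: P = 3/34 = 0.088235, Q = 1/34 = 0.029412.
d = −0.5·ln(0.794118) − 0.25·ln(0.941176) = −0.5·(-0.230523) − 0.25·(-0.060625) = 0.1304.

0.1304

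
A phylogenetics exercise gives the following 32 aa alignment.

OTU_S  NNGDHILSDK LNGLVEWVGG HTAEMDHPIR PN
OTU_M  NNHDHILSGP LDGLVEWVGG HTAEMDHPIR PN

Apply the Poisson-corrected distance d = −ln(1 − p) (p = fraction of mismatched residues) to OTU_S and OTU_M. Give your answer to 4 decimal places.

The sequences differ at positions 3 (G/H), 9 (D/G), 10 (K/P), 12 (N/D).
p = 4/32 = 0.125000.
d = −ln(1 − 0.125000) = −ln(0.875000) = 0.1335.

0.1335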